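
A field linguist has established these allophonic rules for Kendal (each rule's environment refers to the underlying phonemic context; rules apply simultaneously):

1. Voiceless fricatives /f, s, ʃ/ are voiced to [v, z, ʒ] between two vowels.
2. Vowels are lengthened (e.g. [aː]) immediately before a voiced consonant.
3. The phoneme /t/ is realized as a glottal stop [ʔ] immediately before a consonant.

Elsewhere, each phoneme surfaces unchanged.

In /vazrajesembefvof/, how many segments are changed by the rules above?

4

Segments that undergo a rule: /a/ → [aː] (rule 2); /a/ → [aː] (rule 2); /s/ → [z] (rule 1); /e/ → [eː] (rule 2).
All other segments surface unchanged.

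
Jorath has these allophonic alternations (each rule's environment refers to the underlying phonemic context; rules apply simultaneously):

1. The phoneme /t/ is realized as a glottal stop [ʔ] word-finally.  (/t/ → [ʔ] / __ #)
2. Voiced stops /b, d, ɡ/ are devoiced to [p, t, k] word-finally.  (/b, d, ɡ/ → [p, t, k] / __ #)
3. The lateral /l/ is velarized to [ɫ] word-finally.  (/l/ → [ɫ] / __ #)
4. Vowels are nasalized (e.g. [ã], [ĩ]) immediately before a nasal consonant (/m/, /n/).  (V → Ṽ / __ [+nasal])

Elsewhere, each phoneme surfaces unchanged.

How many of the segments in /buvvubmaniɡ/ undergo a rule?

2

Segments that undergo a rule: /a/ → [ã] (rule 4); /ɡ/ → [k] (rule 2).
All other segments surface unchanged.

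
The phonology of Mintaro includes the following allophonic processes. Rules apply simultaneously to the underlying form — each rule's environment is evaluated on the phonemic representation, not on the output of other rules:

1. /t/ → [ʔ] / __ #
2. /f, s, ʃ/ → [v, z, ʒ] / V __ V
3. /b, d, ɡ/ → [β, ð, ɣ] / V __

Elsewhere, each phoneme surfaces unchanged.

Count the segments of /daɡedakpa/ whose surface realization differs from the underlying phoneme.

2

Segments that undergo a rule: /ɡ/ → [ɣ] (rule 3); /d/ → [ð] (rule 3).
All other segments surface unchanged.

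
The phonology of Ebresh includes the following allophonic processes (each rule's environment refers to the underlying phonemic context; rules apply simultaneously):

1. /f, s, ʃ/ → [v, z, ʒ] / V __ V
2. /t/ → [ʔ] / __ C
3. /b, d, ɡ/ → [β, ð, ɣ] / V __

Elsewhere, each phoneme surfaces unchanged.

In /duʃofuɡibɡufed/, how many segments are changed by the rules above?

Segments that undergo a rule: /ʃ/ → [ʒ] (rule 1); /f/ → [v] (rule 1); /ɡ/ → [ɣ] (rule 3); /b/ → [β] (rule 3); /f/ → [v] (rule 1); /d/ → [ð] (rule 3).
All other segments surface unchanged.

6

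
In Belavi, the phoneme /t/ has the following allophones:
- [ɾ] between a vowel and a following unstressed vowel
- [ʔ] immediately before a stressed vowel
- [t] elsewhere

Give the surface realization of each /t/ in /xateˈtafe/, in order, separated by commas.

[ɾ], [ʔ]

Occurrence 1 (position 3): between a vowel and a following unstressed vowel → [ɾ].
Occurrence 2 (position 5): immediately before a stressed vowel → [ʔ].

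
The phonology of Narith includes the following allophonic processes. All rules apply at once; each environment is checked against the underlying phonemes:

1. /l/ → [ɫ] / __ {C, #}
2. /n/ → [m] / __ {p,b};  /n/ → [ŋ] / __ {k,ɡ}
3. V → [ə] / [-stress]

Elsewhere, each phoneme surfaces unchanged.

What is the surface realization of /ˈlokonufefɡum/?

[ˈlokənəfəfɡəm]

/l/ (word-initial) fails the environment for rule 1, so it stays [l].
/o/ (between /l/ and /k/): rule 3 targets it, but not in an unstressed syllable → unchanged [o].
/k/ (between /o/ and /o/) is unaffected → [k].
/o/ (between /k/ and /n/): in an unstressed syllable, so rule 3 applies → [ə].
/n/ — between /o/ and /u/; rule 2 does not apply here → [n].
/u/ (between /n/ and /f/) occurs in an unstressed syllable → [ə] by rule 3.
/f/ — not in any rule's target class → [f].
/e/ (between /f/ and /f/): in an unstressed syllable, so rule 3 applies → [ə].
/f/ stays [f].
/ɡ/ — not in any rule's target class → [ɡ].
/u/ — between /ɡ/ and /m/, in an unstressed syllable — surfaces as [ə] (rule 3).
/m/ stays [m].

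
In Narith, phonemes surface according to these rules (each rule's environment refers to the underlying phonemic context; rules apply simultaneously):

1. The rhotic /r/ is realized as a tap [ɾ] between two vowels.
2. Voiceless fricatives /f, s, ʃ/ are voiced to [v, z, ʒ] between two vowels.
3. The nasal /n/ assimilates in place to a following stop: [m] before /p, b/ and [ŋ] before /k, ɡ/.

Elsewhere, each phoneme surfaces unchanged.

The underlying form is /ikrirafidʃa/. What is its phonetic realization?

/i/ (word-initial) is unaffected → [i].
/k/ (between /i/ and /r/) is unaffected → [k].
/r/ (between /k/ and /i/) is in the target of rule 1 but the environment (between two vowels) is not met → [r].
/i/ stays [i].
/r/ (between /i/ and /a/) occurs between two vowels → [ɾ] by rule 1.
/a/ — not in any rule's target class → [a].
/f/ (between /a/ and /i/) occurs between two vowels → [v] by rule 2.
/i/ (between /f/ and /d/) is unaffected → [i].
/d/ stays [d].
/ʃ/ — between /d/ and /a/; rule 2 does not apply here → [ʃ].
/a/ (word-final) is unaffected → [a].

[ikriɾavidʃa]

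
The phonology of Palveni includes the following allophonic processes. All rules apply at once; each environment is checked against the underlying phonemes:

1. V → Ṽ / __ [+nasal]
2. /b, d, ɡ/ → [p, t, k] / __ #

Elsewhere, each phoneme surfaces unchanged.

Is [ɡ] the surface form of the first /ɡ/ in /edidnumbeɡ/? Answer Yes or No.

/ɡ/ (word-final) occurs word-finally → [k] by rule 2.
The actual realization is [k], not [ɡ].

No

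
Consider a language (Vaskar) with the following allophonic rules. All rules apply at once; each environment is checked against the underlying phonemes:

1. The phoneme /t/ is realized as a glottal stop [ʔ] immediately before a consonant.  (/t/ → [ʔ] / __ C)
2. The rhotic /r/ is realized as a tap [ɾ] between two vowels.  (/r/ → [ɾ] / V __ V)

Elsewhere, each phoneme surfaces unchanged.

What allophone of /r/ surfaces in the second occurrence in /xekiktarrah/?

/r/ (between /r/ and /a/) fails the environment for rule 2, so it stays [r].

[r]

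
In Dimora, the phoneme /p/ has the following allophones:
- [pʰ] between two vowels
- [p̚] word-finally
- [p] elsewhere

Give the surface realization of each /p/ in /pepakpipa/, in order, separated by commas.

[p], [pʰ], [p], [pʰ]

Occurrence 1 (position 1): no conditioning environment matches → elsewhere allophone [p].
Occurrence 2 (position 3): between two vowels → [pʰ].
Occurrence 3 (position 6): no conditioning environment matches → elsewhere allophone [p].
Occurrence 4 (position 8): between two vowels → [pʰ].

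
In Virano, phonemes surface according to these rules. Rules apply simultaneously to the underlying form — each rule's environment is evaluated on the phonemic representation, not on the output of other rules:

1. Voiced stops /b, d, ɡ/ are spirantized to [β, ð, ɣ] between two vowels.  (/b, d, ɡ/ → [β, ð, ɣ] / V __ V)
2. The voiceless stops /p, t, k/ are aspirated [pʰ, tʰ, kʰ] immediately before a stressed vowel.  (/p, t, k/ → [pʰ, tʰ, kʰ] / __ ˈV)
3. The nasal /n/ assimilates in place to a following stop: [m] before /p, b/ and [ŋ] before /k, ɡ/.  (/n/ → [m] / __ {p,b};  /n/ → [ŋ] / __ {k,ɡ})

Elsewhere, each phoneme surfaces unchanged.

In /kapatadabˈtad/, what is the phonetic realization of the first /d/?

[ð]

/d/ meets the environment for rule 1 (between two vowels) → [ð].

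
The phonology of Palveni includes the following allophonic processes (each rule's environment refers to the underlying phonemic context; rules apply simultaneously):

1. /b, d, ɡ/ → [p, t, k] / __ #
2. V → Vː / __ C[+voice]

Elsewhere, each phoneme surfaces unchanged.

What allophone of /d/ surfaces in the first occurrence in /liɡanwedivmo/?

[d]

/d/ (between /e/ and /i/): rule 1 targets it, but not word-finally → unchanged [d].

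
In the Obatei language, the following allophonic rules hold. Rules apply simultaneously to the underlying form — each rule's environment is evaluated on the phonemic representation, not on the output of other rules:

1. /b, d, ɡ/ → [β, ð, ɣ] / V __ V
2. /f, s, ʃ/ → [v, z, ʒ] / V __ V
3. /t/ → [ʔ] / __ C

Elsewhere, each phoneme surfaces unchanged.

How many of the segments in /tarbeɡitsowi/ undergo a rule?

2

Segments that undergo a rule: /ɡ/ → [ɣ] (rule 1); /t/ → [ʔ] (rule 3).
All other segments surface unchanged.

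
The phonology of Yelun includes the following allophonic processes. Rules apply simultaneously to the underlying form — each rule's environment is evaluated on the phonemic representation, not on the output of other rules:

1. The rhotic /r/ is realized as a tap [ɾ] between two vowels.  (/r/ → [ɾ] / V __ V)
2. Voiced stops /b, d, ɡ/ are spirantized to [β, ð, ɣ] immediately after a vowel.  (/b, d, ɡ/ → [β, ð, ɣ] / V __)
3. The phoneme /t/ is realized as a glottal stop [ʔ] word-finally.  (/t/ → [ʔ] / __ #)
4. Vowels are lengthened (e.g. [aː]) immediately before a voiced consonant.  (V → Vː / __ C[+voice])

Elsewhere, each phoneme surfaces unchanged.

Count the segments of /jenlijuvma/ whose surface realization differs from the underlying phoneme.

Segments that undergo a rule: /e/ → [eː] (rule 4); /i/ → [iː] (rule 4); /u/ → [uː] (rule 4).
All other segments surface unchanged.

3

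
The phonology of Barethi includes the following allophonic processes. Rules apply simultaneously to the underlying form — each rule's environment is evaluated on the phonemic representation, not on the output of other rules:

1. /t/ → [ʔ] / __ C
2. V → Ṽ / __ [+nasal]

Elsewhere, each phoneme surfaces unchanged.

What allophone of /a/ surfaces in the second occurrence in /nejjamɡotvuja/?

/a/ (word-final) fails the environment for rule 2, so it stays [a].

[a]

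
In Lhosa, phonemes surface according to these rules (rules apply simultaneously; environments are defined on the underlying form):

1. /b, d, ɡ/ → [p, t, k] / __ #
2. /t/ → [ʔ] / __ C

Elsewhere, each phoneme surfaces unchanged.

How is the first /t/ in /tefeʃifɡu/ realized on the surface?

[t]

/t/ — word-initial; rule 2 does not apply here → [t].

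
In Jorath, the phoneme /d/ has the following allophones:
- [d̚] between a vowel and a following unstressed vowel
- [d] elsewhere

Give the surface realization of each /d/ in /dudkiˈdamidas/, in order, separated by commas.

[d], [d], [d], [d̚]

Occurrence 1 (position 1): no conditioning environment matches → elsewhere allophone [d].
Occurrence 2 (position 3): no conditioning environment matches → elsewhere allophone [d].
Occurrence 3 (position 6): no conditioning environment matches → elsewhere allophone [d].
Occurrence 4 (position 10): between a vowel and a following unstressed vowel → [d̚].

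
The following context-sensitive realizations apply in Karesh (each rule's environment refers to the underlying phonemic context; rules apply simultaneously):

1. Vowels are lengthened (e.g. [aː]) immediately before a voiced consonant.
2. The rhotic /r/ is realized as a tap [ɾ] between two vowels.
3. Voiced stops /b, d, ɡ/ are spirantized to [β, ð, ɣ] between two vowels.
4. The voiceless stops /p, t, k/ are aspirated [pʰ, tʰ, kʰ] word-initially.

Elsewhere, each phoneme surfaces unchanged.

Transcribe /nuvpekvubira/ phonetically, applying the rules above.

/n/ stays [n].
/u/ (between /n/ and /v/): before a voiced consonant, so rule 1 applies → [uː].
/v/ stays [v].
/p/ (between /v/ and /e/) is in the target of rule 4 but the environment (word-initially) is not met → [p].
/e/ (between /p/ and /k/): rule 1 targets it, but not before a voiced consonant → unchanged [e].
/k/ (between /e/ and /v/): rule 4 targets it, but not word-initially → unchanged [k].
/v/ (between /k/ and /u/): no rule targets it → [v].
/u/ meets the environment for rule 1 (before a voiced consonant) → [uː].
Rule 3 applies to /b/ (between /u/ and /i/: between two vowels) → [β].
/i/ — between /b/ and /r/, before a voiced consonant — surfaces as [iː] (rule 1).
/r/ (between /i/ and /a/) occurs between two vowels → [ɾ] by rule 2.
/a/ (word-final): rule 1 targets it, but not before a voiced consonant → unchanged [a].

[nuːvpekvuːβiːɾa]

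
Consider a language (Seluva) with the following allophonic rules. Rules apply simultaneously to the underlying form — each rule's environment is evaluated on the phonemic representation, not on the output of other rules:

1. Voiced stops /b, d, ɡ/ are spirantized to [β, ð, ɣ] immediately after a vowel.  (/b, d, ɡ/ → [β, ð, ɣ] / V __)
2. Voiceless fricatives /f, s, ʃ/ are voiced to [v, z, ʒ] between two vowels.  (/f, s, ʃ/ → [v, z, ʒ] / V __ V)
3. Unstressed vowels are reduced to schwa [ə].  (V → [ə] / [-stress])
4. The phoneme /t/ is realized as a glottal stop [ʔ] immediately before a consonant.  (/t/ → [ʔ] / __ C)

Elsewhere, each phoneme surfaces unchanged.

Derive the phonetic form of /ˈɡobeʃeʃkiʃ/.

[ˈɡoβəʒəʃkəʃ]

/ɡ/ (word-initial) fails the environment for rule 1, so it stays [ɡ].
/o/ — between /ɡ/ and /b/; rule 3 does not apply here → [o].
/b/ — between /o/ and /e/, immediately after a vowel — surfaces as [β] (rule 1).
/e/ (between /b/ and /ʃ/) occurs in an unstressed syllable → [ə] by rule 3.
/ʃ/ (between /e/ and /e/): between two vowels, so rule 2 applies → [ʒ].
Rule 3 applies to /e/ (between /ʃ/ and /ʃ/: in an unstressed syllable) → [ə].
/ʃ/ (between /e/ and /k/): rule 2 targets it, but not between two vowels → unchanged [ʃ].
/k/ (between /ʃ/ and /i/) is unaffected → [k].
/i/ meets the environment for rule 3 (in an unstressed syllable) → [ə].
/ʃ/ (word-final): rule 2 targets it, but not between two vowels → unchanged [ʃ].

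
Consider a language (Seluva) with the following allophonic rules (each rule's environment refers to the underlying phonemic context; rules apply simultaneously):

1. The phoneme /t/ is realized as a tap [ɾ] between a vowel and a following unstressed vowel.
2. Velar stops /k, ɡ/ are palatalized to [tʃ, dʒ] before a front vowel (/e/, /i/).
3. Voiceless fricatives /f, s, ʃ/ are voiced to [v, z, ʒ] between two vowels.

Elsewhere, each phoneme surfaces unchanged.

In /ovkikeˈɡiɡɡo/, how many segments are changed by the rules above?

3

Segments that undergo a rule: /k/ → [tʃ] (rule 2); /k/ → [tʃ] (rule 2); /ɡ/ → [dʒ] (rule 2).
All other segments surface unchanged.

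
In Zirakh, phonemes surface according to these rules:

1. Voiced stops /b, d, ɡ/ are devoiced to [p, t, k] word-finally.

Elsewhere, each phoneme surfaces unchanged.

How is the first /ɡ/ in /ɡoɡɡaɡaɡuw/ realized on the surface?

[ɡ]

/ɡ/ (word-initial) is in the target of rule 1 but the environment (word-finally) is not met → [ɡ].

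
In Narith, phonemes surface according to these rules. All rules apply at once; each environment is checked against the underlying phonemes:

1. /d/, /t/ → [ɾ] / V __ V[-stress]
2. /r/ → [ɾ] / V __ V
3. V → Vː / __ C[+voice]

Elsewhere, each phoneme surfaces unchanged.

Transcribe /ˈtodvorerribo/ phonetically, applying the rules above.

/t/ — word-initial; rule 1 does not apply here → [t].
/o/ — between /t/ and /d/, before a voiced consonant — surfaces as [oː] (rule 3).
/d/ — between /o/ and /v/; rule 1 does not apply here → [d].
/v/ (between /d/ and /o/) is unaffected → [v].
/o/ (between /v/ and /r/): before a voiced consonant, so rule 3 applies → [oː].
/r/ — between /o/ and /e/, between two vowels — surfaces as [ɾ] (rule 2).
/e/ — between /r/ and /r/, before a voiced consonant — surfaces as [eː] (rule 3).
/r/ — between /e/ and /r/; rule 2 does not apply here → [r].
/r/ (between /r/ and /i/) is in the target of rule 2 but the environment (between two vowels) is not met → [r].
Rule 3 applies to /i/ (between /r/ and /b/: before a voiced consonant) → [iː].
/b/ — not in any rule's target class → [b].
/o/ (word-final) is in the target of rule 3 but the environment (before a voiced consonant) is not met → [o].

[ˈtoːdvoːɾeːrriːbo]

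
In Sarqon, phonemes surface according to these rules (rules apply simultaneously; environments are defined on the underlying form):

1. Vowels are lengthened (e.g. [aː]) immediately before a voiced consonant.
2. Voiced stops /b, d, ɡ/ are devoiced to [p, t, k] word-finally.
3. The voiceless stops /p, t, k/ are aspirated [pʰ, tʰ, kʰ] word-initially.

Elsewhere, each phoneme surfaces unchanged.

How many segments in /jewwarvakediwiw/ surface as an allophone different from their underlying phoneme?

Segments that undergo a rule: /e/ → [eː] (rule 1); /a/ → [aː] (rule 1); /e/ → [eː] (rule 1); /i/ → [iː] (rule 1); /i/ → [iː] (rule 1).
All other segments surface unchanged.

5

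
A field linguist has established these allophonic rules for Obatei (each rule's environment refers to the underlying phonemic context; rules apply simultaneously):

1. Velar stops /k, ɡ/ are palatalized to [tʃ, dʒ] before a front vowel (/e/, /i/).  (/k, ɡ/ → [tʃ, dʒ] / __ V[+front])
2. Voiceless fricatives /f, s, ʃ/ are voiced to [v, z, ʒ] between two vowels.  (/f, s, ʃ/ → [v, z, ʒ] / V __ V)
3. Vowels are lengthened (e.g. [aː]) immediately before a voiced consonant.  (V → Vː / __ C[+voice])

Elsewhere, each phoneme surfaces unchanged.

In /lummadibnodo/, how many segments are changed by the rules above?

4

Segments that undergo a rule: /u/ → [uː] (rule 3); /a/ → [aː] (rule 3); /i/ → [iː] (rule 3); /o/ → [oː] (rule 3).
All other segments surface unchanged.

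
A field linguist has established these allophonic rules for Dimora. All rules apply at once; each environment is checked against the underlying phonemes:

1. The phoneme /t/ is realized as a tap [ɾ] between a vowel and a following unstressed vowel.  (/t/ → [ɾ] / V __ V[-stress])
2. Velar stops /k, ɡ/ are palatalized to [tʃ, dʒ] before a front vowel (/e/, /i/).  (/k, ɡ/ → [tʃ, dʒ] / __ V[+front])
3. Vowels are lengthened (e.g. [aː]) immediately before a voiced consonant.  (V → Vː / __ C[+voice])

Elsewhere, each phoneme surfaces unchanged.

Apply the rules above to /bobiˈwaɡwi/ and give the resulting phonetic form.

[boːbiːˈwaːɡwi]

/b/ (word-initial) is unaffected → [b].
/o/ meets the environment for rule 3 (before a voiced consonant) → [oː].
/b/ — not in any rule's target class → [b].
/i/ (between /b/ and /w/): before a voiced consonant, so rule 3 applies → [iː].
/w/ — not in any rule's target class → [w].
/a/ meets the environment for rule 3 (before a voiced consonant) → [aː].
/ɡ/ (between /a/ and /w/) is in the target of rule 2 but the environment (before a front vowel) is not met → [ɡ].
/w/ stays [w].
/i/ (word-final): rule 3 targets it, but not before a voiced consonant → unchanged [i].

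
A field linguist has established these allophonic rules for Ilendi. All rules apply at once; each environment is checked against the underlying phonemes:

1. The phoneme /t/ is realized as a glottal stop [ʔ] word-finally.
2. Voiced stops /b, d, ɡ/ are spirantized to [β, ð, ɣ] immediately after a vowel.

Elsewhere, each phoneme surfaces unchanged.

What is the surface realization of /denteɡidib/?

/d/ (word-initial) is in the target of rule 2 but the environment (immediately after a vowel) is not met → [d].
/e/ (between /d/ and /n/) is unaffected → [e].
/n/ (between /e/ and /t/) is unaffected → [n].
/t/ — between /n/ and /e/; rule 1 does not apply here → [t].
/e/ — not in any rule's target class → [e].
/ɡ/ (between /e/ and /i/): immediately after a vowel, so rule 2 applies → [ɣ].
/i/ (between /ɡ/ and /d/): no rule targets it → [i].
Rule 2 applies to /d/ (between /i/ and /i/: immediately after a vowel) → [ð].
/i/ (between /d/ and /b/): no rule targets it → [i].
/b/ meets the environment for rule 2 (immediately after a vowel) → [β].

[denteɣiðiβ]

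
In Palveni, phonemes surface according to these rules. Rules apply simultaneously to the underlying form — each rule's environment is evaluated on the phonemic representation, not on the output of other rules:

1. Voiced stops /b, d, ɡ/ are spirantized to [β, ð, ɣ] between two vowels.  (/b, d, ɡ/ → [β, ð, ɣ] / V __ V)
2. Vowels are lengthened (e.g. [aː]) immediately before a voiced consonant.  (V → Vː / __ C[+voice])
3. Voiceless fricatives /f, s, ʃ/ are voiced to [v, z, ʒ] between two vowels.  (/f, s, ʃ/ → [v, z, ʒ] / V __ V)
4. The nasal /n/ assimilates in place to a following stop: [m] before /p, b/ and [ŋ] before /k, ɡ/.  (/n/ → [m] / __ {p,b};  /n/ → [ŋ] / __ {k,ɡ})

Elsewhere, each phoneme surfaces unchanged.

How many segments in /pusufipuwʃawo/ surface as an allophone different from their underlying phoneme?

Segments that undergo a rule: /s/ → [z] (rule 3); /f/ → [v] (rule 3); /u/ → [uː] (rule 2); /a/ → [aː] (rule 2).
All other segments surface unchanged.

4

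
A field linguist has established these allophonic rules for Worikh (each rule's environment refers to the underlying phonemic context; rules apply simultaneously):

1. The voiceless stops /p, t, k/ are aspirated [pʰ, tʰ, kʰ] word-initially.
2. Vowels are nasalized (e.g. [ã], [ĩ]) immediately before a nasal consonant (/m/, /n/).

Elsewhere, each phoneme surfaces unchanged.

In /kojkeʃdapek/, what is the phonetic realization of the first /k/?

[kʰ]

Rule 1 applies to /k/ (word-initial: word-initially) → [kʰ].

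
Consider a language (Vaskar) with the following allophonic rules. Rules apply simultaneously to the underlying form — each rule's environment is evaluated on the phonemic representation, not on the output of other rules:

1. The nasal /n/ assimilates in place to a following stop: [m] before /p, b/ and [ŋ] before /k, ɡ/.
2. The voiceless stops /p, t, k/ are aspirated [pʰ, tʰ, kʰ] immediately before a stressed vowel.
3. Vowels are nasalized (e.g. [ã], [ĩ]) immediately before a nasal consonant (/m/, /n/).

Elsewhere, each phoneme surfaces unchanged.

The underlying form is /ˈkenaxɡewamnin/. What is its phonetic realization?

[ˈkʰẽnaxɡewãmnĩn]

Rule 2 applies to /k/ (word-initial: immediately before a stressed vowel) → [kʰ].
/e/ — between /k/ and /n/, before a nasal consonant — surfaces as [ẽ] (rule 3).
/n/ (between /e/ and /a/): rule 1 targets it, but not before a labial or velar stop → unchanged [n].
/a/ — between /n/ and /x/; rule 3 does not apply here → [a].
/x/ (between /a/ and /ɡ/): no rule targets it → [x].
/ɡ/ (between /x/ and /e/) is unaffected → [ɡ].
/e/ (between /ɡ/ and /w/) is in the target of rule 3 but the environment (before a nasal consonant) is not met → [e].
/w/ (between /e/ and /a/): no rule targets it → [w].
/a/ — between /w/ and /m/, before a nasal consonant — surfaces as [ã] (rule 3).
/m/ stays [m].
/n/ (between /m/ and /i/): rule 1 targets it, but not before a labial or velar stop → unchanged [n].
/i/ (between /n/ and /n/): before a nasal consonant, so rule 3 applies → [ĩ].
/n/ (word-final): rule 1 targets it, but not before a labial or velar stop → unchanged [n].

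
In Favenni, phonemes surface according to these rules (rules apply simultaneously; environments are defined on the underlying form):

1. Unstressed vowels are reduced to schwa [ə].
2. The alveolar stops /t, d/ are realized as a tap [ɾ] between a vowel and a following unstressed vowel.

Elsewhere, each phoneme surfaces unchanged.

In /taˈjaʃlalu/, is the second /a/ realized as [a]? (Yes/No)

/a/ (between /j/ and /ʃ/): rule 1 targets it, but not in an unstressed syllable → unchanged [a].
The actual realization is [a], which matches [a].

Yes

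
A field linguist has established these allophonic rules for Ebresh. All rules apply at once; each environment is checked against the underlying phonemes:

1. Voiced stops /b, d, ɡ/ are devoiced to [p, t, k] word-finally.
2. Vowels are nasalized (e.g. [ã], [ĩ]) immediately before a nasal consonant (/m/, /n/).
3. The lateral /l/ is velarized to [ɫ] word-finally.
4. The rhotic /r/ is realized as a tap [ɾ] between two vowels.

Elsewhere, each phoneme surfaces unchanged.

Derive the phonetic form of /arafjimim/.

[aɾafjĩmĩm]

/a/ (word-initial) is in the target of rule 2 but the environment (before a nasal consonant) is not met → [a].
/r/ (between /a/ and /a/) occurs between two vowels → [ɾ] by rule 4.
/a/ (between /r/ and /f/): rule 2 targets it, but not before a nasal consonant → unchanged [a].
/i/ (between /j/ and /m/) occurs before a nasal consonant → [ĩ] by rule 2.
/i/ (between /m/ and /m/) occurs before a nasal consonant → [ĩ] by rule 2.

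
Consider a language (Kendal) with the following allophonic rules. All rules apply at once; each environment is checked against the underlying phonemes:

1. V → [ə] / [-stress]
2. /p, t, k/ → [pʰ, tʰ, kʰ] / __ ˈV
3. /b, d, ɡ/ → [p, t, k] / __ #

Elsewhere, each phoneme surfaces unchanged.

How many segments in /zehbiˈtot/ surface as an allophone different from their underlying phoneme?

3

Segments that undergo a rule: /e/ → [ə] (rule 1); /i/ → [ə] (rule 1); /t/ → [tʰ] (rule 2).
All other segments surface unchanged.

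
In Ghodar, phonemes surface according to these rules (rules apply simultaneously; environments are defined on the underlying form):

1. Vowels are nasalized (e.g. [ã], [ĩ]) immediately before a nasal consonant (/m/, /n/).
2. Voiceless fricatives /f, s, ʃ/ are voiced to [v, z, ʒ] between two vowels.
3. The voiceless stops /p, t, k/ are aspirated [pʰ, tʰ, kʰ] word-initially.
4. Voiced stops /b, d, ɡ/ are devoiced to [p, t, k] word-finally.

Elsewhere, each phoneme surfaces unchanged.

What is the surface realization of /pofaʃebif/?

/p/ (word-initial): word-initially, so rule 3 applies → [pʰ].
/o/ — between /p/ and /f/; rule 1 does not apply here → [o].
/f/ meets the environment for rule 2 (between two vowels) → [v].
/a/ (between /f/ and /ʃ/) is in the target of rule 1 but the environment (before a nasal consonant) is not met → [a].
/ʃ/ (between /a/ and /e/) occurs between two vowels → [ʒ] by rule 2.
/e/ (between /ʃ/ and /b/) is in the target of rule 1 but the environment (before a nasal consonant) is not met → [e].
/b/ — between /e/ and /i/; rule 4 does not apply here → [b].
/i/ — between /b/ and /f/; rule 1 does not apply here → [i].
/f/ (word-final) fails the environment for rule 2, so it stays [f].

[pʰovaʒebif]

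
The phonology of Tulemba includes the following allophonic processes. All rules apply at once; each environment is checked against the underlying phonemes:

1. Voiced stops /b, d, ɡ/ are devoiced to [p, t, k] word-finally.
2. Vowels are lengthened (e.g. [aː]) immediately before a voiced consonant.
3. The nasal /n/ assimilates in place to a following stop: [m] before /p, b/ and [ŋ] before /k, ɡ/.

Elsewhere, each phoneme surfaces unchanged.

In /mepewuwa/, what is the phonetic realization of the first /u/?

Rule 2 applies to /u/ (between /w/ and /w/: before a voiced consonant) → [uː].

[uː]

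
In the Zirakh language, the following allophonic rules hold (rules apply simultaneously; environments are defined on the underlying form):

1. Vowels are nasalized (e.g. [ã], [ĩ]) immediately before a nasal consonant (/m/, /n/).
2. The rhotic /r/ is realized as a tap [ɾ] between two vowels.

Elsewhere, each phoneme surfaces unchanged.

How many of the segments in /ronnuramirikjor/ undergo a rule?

4

Segments that undergo a rule: /o/ → [õ] (rule 1); /r/ → [ɾ] (rule 2); /a/ → [ã] (rule 1); /r/ → [ɾ] (rule 2).
All other segments surface unchanged.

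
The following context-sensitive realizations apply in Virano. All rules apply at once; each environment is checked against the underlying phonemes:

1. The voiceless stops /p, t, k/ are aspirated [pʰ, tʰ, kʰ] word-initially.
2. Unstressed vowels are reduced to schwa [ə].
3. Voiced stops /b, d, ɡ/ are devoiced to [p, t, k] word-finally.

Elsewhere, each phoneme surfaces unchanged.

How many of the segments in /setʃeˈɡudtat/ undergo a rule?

3

Segments that undergo a rule: /e/ → [ə] (rule 2); /e/ → [ə] (rule 2); /a/ → [ə] (rule 2).
All other segments surface unchanged.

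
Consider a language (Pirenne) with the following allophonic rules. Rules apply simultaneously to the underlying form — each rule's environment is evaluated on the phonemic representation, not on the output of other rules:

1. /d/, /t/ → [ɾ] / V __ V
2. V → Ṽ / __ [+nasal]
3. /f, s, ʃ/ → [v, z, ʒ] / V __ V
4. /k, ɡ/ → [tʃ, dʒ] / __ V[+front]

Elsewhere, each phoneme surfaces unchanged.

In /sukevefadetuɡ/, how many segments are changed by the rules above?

4

Segments that undergo a rule: /k/ → [tʃ] (rule 4); /f/ → [v] (rule 3); /d/ → [ɾ] (rule 1); /t/ → [ɾ] (rule 1).
All other segments surface unchanged.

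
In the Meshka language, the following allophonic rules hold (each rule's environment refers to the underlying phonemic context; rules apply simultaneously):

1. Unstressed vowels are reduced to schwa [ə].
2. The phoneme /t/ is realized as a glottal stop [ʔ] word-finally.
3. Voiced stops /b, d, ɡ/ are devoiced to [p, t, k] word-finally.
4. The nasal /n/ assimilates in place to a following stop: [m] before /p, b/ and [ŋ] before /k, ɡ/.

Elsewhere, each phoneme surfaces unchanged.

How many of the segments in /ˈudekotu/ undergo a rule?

3

Segments that undergo a rule: /e/ → [ə] (rule 1); /o/ → [ə] (rule 1); /u/ → [ə] (rule 1).
All other segments surface unchanged.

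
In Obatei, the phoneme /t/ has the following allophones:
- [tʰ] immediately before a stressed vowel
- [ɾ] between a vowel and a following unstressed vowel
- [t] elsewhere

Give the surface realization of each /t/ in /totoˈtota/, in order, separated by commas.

Occurrence 1 (position 1): no conditioning environment matches → elsewhere allophone [t].
Occurrence 2 (position 3): between a vowel and an unstressed vowel → [ɾ].
Occurrence 3 (position 5): immediately before a stressed vowel → [tʰ].
Occurrence 4 (position 7): between a vowel and an unstressed vowel → [ɾ].

[t], [ɾ], [tʰ], [ɾ]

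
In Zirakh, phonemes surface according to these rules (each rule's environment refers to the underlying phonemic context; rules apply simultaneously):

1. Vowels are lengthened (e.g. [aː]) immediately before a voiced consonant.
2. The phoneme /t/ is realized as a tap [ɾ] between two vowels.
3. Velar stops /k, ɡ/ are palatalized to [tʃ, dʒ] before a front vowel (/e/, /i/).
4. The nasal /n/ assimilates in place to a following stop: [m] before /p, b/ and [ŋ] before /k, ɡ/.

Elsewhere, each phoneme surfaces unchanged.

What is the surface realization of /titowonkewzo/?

[tiɾoːwoːŋtʃeːwzo]

/t/ (word-initial) fails the environment for rule 2, so it stays [t].
/i/ (between /t/ and /t/) fails the environment for rule 1, so it stays [i].
/t/ (between /i/ and /o/) occurs between two vowels → [ɾ] by rule 2.
/o/ (between /t/ and /w/): before a voiced consonant, so rule 1 applies → [oː].
/w/ (between /o/ and /o/) is unaffected → [w].
/o/ — between /w/ and /n/, before a voiced consonant — surfaces as [oː] (rule 1).
Rule 4 applies to /n/ (between /o/ and /k/: before a labial or velar stop) → [ŋ].
/k/ — between /n/ and /e/, before a front vowel — surfaces as [tʃ] (rule 3).
/e/ meets the environment for rule 1 (before a voiced consonant) → [eː].
/w/ (between /e/ and /z/): no rule targets it → [w].
/z/ (between /w/ and /o/) is unaffected → [z].
/o/ (word-final) is in the target of rule 1 but the environment (before a voiced consonant) is not met → [o].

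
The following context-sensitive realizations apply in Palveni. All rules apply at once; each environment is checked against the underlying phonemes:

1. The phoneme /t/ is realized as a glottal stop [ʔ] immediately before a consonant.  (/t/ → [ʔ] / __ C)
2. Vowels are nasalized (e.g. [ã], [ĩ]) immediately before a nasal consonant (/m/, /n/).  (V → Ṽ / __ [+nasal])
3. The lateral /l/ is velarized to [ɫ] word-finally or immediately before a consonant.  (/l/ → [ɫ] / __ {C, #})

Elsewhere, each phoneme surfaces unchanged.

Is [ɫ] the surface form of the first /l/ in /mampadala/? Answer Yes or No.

/l/ (between /a/ and /a/) fails the environment for rule 3, so it stays [l].
The actual realization is [l], not [ɫ].

No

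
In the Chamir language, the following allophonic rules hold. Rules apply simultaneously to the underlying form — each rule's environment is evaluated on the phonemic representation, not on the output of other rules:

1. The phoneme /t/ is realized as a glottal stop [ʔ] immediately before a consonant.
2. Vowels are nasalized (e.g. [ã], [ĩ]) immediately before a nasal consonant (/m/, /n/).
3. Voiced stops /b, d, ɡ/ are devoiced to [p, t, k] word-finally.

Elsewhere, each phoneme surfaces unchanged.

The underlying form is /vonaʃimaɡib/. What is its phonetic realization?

[võnaʃĩmaɡip]

/v/ stays [v].
/o/ — between /v/ and /n/, before a nasal consonant — surfaces as [õ] (rule 2).
/n/ stays [n].
/a/ (between /n/ and /ʃ/) fails the environment for rule 2, so it stays [a].
/ʃ/ (between /a/ and /i/) is unaffected → [ʃ].
/i/ (between /ʃ/ and /m/): before a nasal consonant, so rule 2 applies → [ĩ].
/m/ stays [m].
/a/ (between /m/ and /ɡ/) fails the environment for rule 2, so it stays [a].
/ɡ/ (between /a/ and /i/) is in the target of rule 3 but the environment (word-finally) is not met → [ɡ].
/i/ (between /ɡ/ and /b/) is in the target of rule 2 but the environment (before a nasal consonant) is not met → [i].
Rule 3 applies to /b/ (word-final: word-finally) → [p].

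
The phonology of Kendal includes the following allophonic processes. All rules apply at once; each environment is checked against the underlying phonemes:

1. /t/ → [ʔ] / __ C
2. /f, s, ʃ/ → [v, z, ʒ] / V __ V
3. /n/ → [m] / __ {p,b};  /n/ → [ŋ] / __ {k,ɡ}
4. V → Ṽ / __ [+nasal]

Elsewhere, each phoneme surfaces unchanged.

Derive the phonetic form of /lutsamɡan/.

/l/ (word-initial) is unaffected → [l].
/u/ (between /l/ and /t/): rule 4 targets it, but not before a nasal consonant → unchanged [u].
/t/ (between /u/ and /s/): immediately before a consonant, so rule 1 applies → [ʔ].
/s/ — between /t/ and /a/; rule 2 does not apply here → [s].
/a/ (between /s/ and /m/): before a nasal consonant, so rule 4 applies → [ã].
/m/ (between /a/ and /ɡ/): no rule targets it → [m].
/ɡ/ (between /m/ and /a/) is unaffected → [ɡ].
/a/ (between /ɡ/ and /n/): before a nasal consonant, so rule 4 applies → [ã].
/n/ (word-final): rule 3 targets it, but not before a labial or velar stop → unchanged [n].

[luʔsãmɡãn]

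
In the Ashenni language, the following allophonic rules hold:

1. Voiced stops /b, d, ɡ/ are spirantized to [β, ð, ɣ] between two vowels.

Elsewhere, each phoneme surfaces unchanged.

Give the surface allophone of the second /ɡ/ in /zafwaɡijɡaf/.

/ɡ/ (between /j/ and /a/) fails the environment for rule 1, so it stays [ɡ].

[ɡ]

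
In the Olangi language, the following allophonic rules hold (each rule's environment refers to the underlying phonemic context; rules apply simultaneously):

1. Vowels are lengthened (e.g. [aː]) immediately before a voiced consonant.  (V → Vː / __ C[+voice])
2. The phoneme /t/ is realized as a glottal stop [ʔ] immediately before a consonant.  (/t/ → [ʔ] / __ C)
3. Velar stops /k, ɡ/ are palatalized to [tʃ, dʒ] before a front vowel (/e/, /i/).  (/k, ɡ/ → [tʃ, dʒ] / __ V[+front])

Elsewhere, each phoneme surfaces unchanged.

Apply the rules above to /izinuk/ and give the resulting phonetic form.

/i/ — word-initial, before a voiced consonant — surfaces as [iː] (rule 1).
/z/ (between /i/ and /i/): no rule targets it → [z].
Rule 1 applies to /i/ (between /z/ and /n/: before a voiced consonant) → [iː].
/n/ stays [n].
/u/ (between /n/ and /k/): rule 1 targets it, but not before a voiced consonant → unchanged [u].
/k/ (word-final) is in the target of rule 3 but the environment (before a front vowel) is not met → [k].

[iːziːnuk]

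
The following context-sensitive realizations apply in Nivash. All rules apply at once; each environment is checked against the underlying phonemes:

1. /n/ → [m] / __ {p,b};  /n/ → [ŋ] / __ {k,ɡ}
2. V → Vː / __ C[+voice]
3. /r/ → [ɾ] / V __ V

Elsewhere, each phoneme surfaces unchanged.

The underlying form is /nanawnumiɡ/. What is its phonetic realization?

[naːnaːwnuːmiːɡ]

/n/ (word-initial) fails the environment for rule 1, so it stays [n].
/a/ meets the environment for rule 2 (before a voiced consonant) → [aː].
/n/ — between /a/ and /a/; rule 1 does not apply here → [n].
/a/ — between /n/ and /w/, before a voiced consonant — surfaces as [aː] (rule 2).
/n/ (between /w/ and /u/) fails the environment for rule 1, so it stays [n].
Rule 2 applies to /u/ (between /n/ and /m/: before a voiced consonant) → [uː].
Rule 2 applies to /i/ (between /m/ and /ɡ/: before a voiced consonant) → [iː].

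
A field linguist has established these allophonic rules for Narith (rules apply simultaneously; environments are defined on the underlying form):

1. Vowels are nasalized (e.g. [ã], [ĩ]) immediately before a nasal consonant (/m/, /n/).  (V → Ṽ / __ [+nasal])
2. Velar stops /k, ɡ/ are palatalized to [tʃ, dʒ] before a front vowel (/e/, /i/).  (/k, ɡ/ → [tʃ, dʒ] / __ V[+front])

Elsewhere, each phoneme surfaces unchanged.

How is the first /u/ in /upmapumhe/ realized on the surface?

[u]

/u/ (word-initial) fails the environment for rule 1, so it stays [u].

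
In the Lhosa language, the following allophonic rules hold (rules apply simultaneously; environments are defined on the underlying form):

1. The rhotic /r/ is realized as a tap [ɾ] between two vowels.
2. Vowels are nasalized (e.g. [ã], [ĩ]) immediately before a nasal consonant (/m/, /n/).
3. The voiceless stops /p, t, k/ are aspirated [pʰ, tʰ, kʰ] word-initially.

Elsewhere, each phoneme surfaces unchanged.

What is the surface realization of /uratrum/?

[uɾatrũm]

/u/ (word-initial) is in the target of rule 2 but the environment (before a nasal consonant) is not met → [u].
/r/ (between /u/ and /a/): between two vowels, so rule 1 applies → [ɾ].
/a/ (between /r/ and /t/) is in the target of rule 2 but the environment (before a nasal consonant) is not met → [a].
/t/ (between /a/ and /r/) is in the target of rule 3 but the environment (word-initially) is not met → [t].
/r/ — between /t/ and /u/; rule 1 does not apply here → [r].
Rule 2 applies to /u/ (between /r/ and /m/: before a nasal consonant) → [ũ].
/m/ stays [m].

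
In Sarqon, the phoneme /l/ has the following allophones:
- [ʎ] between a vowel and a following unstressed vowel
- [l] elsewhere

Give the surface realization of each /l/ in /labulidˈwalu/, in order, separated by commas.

[l], [ʎ], [ʎ]

Occurrence 1 (position 1): no conditioning environment matches → elsewhere allophone [l].
Occurrence 2 (position 5): between a vowel and a following unstressed vowel → [ʎ].
Occurrence 3 (position 10): between a vowel and a following unstressed vowel → [ʎ].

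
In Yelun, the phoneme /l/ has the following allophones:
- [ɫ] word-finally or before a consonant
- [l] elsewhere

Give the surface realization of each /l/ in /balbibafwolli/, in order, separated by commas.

[ɫ], [ɫ], [l]

Occurrence 1 (position 3): word-finally or before a consonant → [ɫ].
Occurrence 2 (position 11): word-finally or before a consonant → [ɫ].
Occurrence 3 (position 12): no conditioning environment matches → elsewhere allophone [l].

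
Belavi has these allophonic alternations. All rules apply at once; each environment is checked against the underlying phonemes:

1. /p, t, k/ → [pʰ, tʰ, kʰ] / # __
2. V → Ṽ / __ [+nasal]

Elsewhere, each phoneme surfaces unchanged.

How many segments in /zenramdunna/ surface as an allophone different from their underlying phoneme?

Segments that undergo a rule: /e/ → [ẽ] (rule 2); /a/ → [ã] (rule 2); /u/ → [ũ] (rule 2).
All other segments surface unchanged.

3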